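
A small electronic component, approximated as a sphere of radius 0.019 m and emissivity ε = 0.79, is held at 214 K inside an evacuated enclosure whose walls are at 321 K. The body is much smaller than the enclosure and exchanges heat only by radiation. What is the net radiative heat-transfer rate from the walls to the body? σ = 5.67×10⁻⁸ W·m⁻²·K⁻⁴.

For a small grey body in a large enclosure: P_net = εσA(T_body⁴ − T_wall⁴).
A = 4πr² = 0.004536 m²; T_body⁴ − T_wall⁴ = 2.097×10⁹ − 1.062×10¹⁰ = -8.520×10⁹ K⁴.
|P_net| = 0.79·5.67×10⁻⁸·0.004536·8.520×10⁹.

P_net ≈ 1.73 W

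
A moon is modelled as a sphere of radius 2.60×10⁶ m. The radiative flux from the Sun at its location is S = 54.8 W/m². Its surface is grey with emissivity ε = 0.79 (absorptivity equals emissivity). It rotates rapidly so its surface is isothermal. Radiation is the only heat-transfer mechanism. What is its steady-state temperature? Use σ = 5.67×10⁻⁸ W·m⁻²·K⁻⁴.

At equilibrium, absorbed power = emitted power.
Absorbing cross-section = πr² = 2.124×10¹³ m²; emitting surface = 4πr² = 8.495×10¹³ m² (ratio 4).
εS·A_cross = εσ·A_surf·T⁴  ⇒  T⁴ = S/(4σ)   (ε cancels).
T⁴ = 54.8/(4·5.67×10⁻⁸) = 2.416×10⁸ K⁴.
T = (2.416×10⁸)^(1/4).

T ≈ 125 K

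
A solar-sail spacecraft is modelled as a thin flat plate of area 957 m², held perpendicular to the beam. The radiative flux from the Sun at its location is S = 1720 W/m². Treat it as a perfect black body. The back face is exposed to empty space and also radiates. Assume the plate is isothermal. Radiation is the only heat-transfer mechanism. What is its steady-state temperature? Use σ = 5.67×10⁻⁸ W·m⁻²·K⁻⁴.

T ≈ 351 K

At equilibrium, absorbed power = emitted power.
Absorbing cross-section = A = 957.0 m²; emitting surface = 2A = 1914 m² (ratio 2).
S·A_cross = εσ·A_surf·T⁴  ⇒  T⁴ = S/(2σ).
T⁴ = 1.00·1720/(2·5.67×10⁻⁸) = 1.517×10¹⁰ K⁴.
T = (1.517×10¹⁰)^(1/4).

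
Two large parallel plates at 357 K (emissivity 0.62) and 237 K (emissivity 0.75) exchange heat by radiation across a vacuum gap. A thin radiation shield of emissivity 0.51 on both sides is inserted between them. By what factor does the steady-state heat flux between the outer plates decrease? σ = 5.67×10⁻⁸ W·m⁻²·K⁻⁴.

Without shield: q₀ = σΔ(T⁴)/(1/ε₁+1/ε₂−1) with denominator 1.946.
With shield the two gaps are in series; the resistances add: (1/ε₁+1/ε_s−1)+(1/ε_s+1/ε₂−1) = 2.574+2.294 = 4.868.
Heat-flux ratio q₀/q = 4.868/1.946.

factor ≈ 2.50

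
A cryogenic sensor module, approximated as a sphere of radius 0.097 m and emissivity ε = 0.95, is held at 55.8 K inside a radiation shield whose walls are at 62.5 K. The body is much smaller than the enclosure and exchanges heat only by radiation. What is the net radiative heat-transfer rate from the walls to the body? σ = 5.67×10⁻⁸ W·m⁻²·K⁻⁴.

P_net ≈ 0.0354 W

For a small grey body in a large enclosure: P_net = εσA(T_body⁴ − T_wall⁴).
A = 4πr² = 0.1182 m²; T_body⁴ − T_wall⁴ = 9.695×10⁶ − 1.526×10⁷ = -5.564×10⁶ K⁴.
|P_net| = 0.95·5.67×10⁻⁸·0.1182·5.564×10⁶.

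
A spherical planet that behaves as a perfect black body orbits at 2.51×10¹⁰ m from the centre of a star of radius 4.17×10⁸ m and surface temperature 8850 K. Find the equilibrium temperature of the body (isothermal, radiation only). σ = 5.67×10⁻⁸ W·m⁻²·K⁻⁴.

T ≈ 807 K

The star's surface emits σT_*⁴; at distance d the flux is S = σT_*⁴(R_*/d)².
S = 5.67×10⁻⁸·(8850)⁴·(4.17×10⁸/2.51×10¹⁰)² = 96000 W/m².
For an isothermal sphere T⁴ = (1−a)S/(4σ) = 4.233×10¹¹ K⁴.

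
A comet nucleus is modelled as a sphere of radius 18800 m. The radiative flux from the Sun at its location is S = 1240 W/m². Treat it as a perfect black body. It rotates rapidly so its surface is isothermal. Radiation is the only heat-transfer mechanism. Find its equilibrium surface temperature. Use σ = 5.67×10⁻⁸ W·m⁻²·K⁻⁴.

At equilibrium, absorbed power = emitted power.
Absorbing cross-section = πr² = 1.110×10⁹ m²; emitting surface = 4πr² = 4.441×10⁹ m² (ratio 4).
S·A_cross = εσ·A_surf·T⁴  ⇒  T⁴ = S/(4σ).
T⁴ = 1.00·1240/(4·5.67×10⁻⁸) = 5.467×10⁹ K⁴.
T = (5.467×10⁹)^(1/4).

T ≈ 272 K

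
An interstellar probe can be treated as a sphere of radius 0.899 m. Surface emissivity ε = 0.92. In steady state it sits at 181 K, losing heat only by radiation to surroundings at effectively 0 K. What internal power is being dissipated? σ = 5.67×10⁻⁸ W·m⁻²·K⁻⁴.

P ≈ 569 W

Steady state: P = εσA T⁴.
A = 4πr² = 10.16 m²; T⁴ = (181)⁴ = 1.073×10⁹ K⁴.
P = 0.92 × 5.67×10⁻⁸ × 10.16 × 1.073×10⁹.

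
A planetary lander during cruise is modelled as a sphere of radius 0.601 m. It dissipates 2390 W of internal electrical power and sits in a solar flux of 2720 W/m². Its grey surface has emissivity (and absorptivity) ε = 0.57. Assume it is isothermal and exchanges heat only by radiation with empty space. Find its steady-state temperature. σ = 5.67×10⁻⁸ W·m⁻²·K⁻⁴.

T ≈ 410 K

At steady state, absorbed solar power + internal power = radiated power.
Absorbed: α·S·A_cross = 0.57·2720·1.135 = 1759 W (cross-section πr²).
Total input = 1759 + 2390 = 4149 W.
Radiated: εσ·A_surf·T⁴ with A_surf = 4πr² = 4.539 m².
T⁴ = 4149/(0.57·5.67×10⁻⁸·4.539) = 2.829×10¹⁰ K⁴.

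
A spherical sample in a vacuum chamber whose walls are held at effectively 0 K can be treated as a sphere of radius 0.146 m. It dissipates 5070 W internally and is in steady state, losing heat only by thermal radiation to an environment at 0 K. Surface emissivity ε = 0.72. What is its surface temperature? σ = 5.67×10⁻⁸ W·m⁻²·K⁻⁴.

T ≈ 825 K

Steady state: internal power = radiated power, P = εσA T⁴.
Radiating area A = 4πr² = 0.2679 m².
T⁴ = P/(εσA) = 5070/(0.72·5.67×10⁻⁸·0.2679) = 4.636×10¹¹ K⁴.
T = (4.636×10¹¹)^(1/4).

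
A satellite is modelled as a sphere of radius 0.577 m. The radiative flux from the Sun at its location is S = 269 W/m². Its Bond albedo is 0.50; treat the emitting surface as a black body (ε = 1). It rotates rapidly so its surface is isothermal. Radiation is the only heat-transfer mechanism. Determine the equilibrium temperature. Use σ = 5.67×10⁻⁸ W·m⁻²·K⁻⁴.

T ≈ 156 K

At equilibrium, absorbed power = emitted power.
Absorbing cross-section = πr² = 1.046 m²; emitting surface = 4πr² = 4.184 m² (ratio 4).
(1−a)S·A_cross = εσ·A_surf·T⁴  ⇒  T⁴ = (1−a)S/(4σ).
T⁴ = 0.500·269/(4·5.67×10⁻⁸) = 5.930×10⁸ K⁴.
T = (5.930×10⁸)^(1/4).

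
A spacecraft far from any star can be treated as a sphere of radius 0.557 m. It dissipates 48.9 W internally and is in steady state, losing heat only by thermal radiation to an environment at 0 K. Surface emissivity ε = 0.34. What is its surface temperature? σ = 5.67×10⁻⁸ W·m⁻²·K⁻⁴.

Steady state: internal power = radiated power, P = εσA T⁴.
Radiating area A = 4πr² = 3.899 m².
T⁴ = P/(εσA) = 48.9/(0.34·5.67×10⁻⁸·3.899) = 6.506×10⁸ K⁴.
T = (6.506×10⁸)^(1/4).

T ≈ 160 K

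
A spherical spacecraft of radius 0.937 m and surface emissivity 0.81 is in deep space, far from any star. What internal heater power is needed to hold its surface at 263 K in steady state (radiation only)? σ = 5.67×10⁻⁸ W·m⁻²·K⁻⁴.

P = εσ·4πr²·T⁴.
4πr² = 11.03 m²; T⁴ = 4.784×10⁹ K⁴.
P = 0.81·5.67×10⁻⁸·11.03·4.784×10⁹.

P ≈ 2420 W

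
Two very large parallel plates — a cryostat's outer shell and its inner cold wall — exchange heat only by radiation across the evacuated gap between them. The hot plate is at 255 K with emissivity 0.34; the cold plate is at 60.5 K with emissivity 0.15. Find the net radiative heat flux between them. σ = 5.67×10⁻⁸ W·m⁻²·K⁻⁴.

For two infinite grey parallel plates, q = σ(T₁⁴ − T₂⁴)/(1/ε₁ + 1/ε₂ − 1).
T₁⁴ − T₂⁴ = 4.228×10⁹ − 1.340×10⁷ = 4.215×10⁹ K⁴.
1/ε₁ + 1/ε₂ − 1 = 2.941 + 6.667 − 1 = 8.608.
q = 5.67×10⁻⁸ × 4.215×10⁹ / 8.608.

q ≈ 27.8 W/m²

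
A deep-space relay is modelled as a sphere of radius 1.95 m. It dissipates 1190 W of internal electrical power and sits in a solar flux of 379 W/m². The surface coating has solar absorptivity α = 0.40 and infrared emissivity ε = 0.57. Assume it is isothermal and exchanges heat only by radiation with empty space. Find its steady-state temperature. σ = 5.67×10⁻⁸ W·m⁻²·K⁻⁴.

At steady state, absorbed solar power + internal power = radiated power.
Absorbed: α·S·A_cross = 0.40·379·11.95 = 1811 W (cross-section πr²).
Total input = 1811 + 1190 = 3001 W.
Radiated: εσ·A_surf·T⁴ with A_surf = 4πr² = 47.78 m².
T⁴ = 3001/(0.57·5.67×10⁻⁸·47.78) = 1.943×10⁹ K⁴.

T ≈ 210 K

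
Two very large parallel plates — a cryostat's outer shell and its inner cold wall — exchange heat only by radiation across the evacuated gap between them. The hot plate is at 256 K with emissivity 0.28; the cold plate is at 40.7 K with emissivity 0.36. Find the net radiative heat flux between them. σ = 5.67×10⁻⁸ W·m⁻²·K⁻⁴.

q ≈ 45.5 W/m²

For two infinite grey parallel plates, q = σ(T₁⁴ − T₂⁴)/(1/ε₁ + 1/ε₂ − 1).
T₁⁴ − T₂⁴ = 4.295×10⁹ − 2.744×10⁶ = 4.292×10⁹ K⁴.
1/ε₁ + 1/ε₂ − 1 = 3.571 + 2.778 − 1 = 5.349.
q = 5.67×10⁻⁸ × 4.292×10⁹ / 5.349.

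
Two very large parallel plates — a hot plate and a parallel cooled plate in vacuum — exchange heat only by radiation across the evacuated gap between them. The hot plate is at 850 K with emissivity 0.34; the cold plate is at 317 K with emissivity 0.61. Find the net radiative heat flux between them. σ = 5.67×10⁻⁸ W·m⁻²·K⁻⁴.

q ≈ 8110 W/m²

For two infinite grey parallel plates, q = σ(T₁⁴ − T₂⁴)/(1/ε₁ + 1/ε₂ − 1).
T₁⁴ − T₂⁴ = 5.220×10¹¹ − 1.010×10¹⁰ = 5.119×10¹¹ K⁴.
1/ε₁ + 1/ε₂ − 1 = 2.941 + 1.639 − 1 = 3.581.
q = 5.67×10⁻⁸ × 5.119×10¹¹ / 3.581.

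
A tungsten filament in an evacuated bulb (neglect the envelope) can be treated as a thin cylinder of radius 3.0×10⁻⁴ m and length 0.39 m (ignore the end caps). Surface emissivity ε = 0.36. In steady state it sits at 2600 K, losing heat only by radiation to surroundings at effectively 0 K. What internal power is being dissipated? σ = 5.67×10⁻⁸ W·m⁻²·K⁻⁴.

P ≈ 686 W

Steady state: P = εσA T⁴.
A = 2πrL = 7.351×10⁻⁴ m²; T⁴ = (2600)⁴ = 4.570×10¹³ K⁴.
P = 0.36 × 5.67×10⁻⁸ × 7.351×10⁻⁴ × 4.570×10¹³.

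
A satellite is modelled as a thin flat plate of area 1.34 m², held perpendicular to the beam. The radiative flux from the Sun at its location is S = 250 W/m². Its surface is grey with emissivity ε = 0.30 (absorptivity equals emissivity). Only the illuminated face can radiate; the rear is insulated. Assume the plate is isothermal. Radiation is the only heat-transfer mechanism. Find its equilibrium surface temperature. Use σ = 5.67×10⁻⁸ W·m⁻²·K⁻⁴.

At equilibrium, absorbed power = emitted power.
Absorbing cross-section = A = 1.340 m²; emitting surface = A = 1.340 m² (ratio 1).
εS·A_cross = εσ·A_surf·T⁴  ⇒  T⁴ = S/(1σ)   (ε cancels).
T⁴ = 250/(1·5.67×10⁻⁸) = 4.409×10⁹ K⁴.
T = (4.409×10⁹)^(1/4).

T ≈ 258 K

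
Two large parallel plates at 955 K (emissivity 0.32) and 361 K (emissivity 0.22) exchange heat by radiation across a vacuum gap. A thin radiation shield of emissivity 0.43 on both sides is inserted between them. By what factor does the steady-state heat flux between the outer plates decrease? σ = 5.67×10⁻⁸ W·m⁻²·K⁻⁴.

factor ≈ 1.55

Without shield: q₀ = σΔ(T⁴)/(1/ε₁+1/ε₂−1) with denominator 6.670.
With shield the two gaps are in series; the resistances add: (1/ε₁+1/ε_s−1)+(1/ε_s+1/ε₂−1) = 4.451+5.871 = 10.32.
Heat-flux ratio q₀/q = 10.32/6.670.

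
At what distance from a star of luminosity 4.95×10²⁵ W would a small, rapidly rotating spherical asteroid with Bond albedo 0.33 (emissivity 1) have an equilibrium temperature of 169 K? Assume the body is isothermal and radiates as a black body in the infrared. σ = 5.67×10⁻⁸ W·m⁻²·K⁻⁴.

For an isothermal black-emitting sphere, (1−a)S·πr² = σ·4πr²·T⁴ ⇒ S = 4σT⁴/(1−a).
S = 4·5.67×10⁻⁸·(169)⁴/0.670 = 276.1 W/m².
Flux falls as S = L/(4πd²), so d = √(L/(4πS)) = √(4.95×10²⁵/(4π·276.1)).

d ≈ 1.19×10¹¹ m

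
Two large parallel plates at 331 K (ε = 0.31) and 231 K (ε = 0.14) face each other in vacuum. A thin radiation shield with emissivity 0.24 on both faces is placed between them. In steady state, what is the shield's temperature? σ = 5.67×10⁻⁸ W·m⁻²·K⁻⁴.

In steady state the net flux on the hot side equals that on the cold side.
σ(T₁⁴−T_s⁴)/D₁ = σ(T_s⁴−T₂⁴)/D₂, with D₁ = 1/ε₁+1/ε_s−1 = 6.392, D₂ = 1/ε_s+1/ε₂−1 = 10.31.
Solve for T_s⁴: T_s⁴ = (D₂·T₁⁴ + D₁·T₂⁴)/(D₁+D₂) = 8.499×10⁹ K⁴.

T_s ≈ 304 K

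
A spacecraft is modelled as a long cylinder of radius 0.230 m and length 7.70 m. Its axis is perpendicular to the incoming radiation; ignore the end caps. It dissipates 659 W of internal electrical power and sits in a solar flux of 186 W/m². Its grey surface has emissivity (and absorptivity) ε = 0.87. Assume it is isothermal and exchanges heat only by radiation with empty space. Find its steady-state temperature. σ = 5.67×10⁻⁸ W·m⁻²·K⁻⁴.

T ≈ 218 K

At steady state, absorbed solar power + internal power = radiated power.
Absorbed: α·S·A_cross = 0.87·186·3.542 = 573.2 W (cross-section 2rL).
Total input = 573.2 + 659 = 1232 W.
Radiated: εσ·A_surf·T⁴ with A_surf = 2πrL = 11.13 m².
T⁴ = 1232/(0.87·5.67×10⁻⁸·11.13) = 2.245×10⁹ K⁴.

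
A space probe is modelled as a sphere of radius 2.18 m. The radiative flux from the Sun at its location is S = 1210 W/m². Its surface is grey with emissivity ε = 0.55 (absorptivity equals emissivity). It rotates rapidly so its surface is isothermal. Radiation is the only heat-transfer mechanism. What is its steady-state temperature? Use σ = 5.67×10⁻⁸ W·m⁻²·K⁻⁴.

At equilibrium, absorbed power = emitted power.
Absorbing cross-section = πr² = 14.93 m²; emitting surface = 4πr² = 59.72 m² (ratio 4).
εS·A_cross = εσ·A_surf·T⁴  ⇒  T⁴ = S/(4σ)   (ε cancels).
T⁴ = 1210/(4·5.67×10⁻⁸) = 5.335×10⁹ K⁴.
T = (5.335×10⁹)^(1/4).

T ≈ 270 K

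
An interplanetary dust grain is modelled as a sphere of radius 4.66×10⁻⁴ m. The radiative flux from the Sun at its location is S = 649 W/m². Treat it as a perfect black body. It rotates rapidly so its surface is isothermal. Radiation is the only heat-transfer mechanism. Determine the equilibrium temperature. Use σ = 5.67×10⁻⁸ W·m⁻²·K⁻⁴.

At equilibrium, absorbed power = emitted power.
Absorbing cross-section = πr² = 6.822×10⁻⁷ m²; emitting surface = 4πr² = 2.729×10⁻⁶ m² (ratio 4).
S·A_cross = εσ·A_surf·T⁴  ⇒  T⁴ = S/(4σ).
T⁴ = 1.00·649/(4·5.67×10⁻⁸) = 2.862×10⁹ K⁴.
T = (2.862×10⁹)^(1/4).

T ≈ 231 K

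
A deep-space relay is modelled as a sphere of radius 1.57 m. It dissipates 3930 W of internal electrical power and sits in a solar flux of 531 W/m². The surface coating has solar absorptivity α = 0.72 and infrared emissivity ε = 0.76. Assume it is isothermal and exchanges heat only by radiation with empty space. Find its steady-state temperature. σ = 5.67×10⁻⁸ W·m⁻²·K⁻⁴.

T ≈ 268 K

At steady state, absorbed solar power + internal power = radiated power.
Absorbed: α·S·A_cross = 0.72·531·7.744 = 2961 W (cross-section πr²).
Total input = 2961 + 3930 = 6891 W.
Radiated: εσ·A_surf·T⁴ with A_surf = 4πr² = 30.97 m².
T⁴ = 6891/(0.76·5.67×10⁻⁸·30.97) = 5.162×10⁹ K⁴.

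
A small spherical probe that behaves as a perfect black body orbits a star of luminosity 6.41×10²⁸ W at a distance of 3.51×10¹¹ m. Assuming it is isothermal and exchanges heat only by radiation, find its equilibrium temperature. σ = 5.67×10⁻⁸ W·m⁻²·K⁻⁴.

T ≈ 654 K

First find the stellar flux at distance d: S = L/(4πd²) = 6.41×10²⁸/(4π·(3.51×10¹¹)²) = 41400 W/m².
For an isothermal sphere, absorbed (1−a)S·πr² = emitted σ·4πr²·T⁴, so T⁴ = (1−a)S/(4σ).
T⁴ = 1.00·41400/(4·5.67×10⁻⁸) = 1.826×10¹¹ K⁴.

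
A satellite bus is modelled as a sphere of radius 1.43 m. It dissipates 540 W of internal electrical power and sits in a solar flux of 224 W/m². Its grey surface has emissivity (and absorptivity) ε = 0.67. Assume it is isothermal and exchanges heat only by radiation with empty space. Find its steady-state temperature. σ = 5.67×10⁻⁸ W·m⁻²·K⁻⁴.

T ≈ 198 K

At steady state, absorbed solar power + internal power = radiated power.
Absorbed: α·S·A_cross = 0.67·224·6.424 = 964.2 W (cross-section πr²).
Total input = 964.2 + 540 = 1504 W.
Radiated: εσ·A_surf·T⁴ with A_surf = 4πr² = 25.70 m².
T⁴ = 1504/(0.67·5.67×10⁻⁸·25.70) = 1.541×10⁹ K⁴.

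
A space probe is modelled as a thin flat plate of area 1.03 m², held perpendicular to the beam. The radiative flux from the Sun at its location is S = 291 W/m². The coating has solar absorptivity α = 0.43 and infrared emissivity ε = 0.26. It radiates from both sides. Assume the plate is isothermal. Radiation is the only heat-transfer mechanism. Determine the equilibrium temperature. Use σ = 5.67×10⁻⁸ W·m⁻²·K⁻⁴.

T ≈ 255 K

At equilibrium, absorbed power = emitted power.
Absorbing cross-section = A = 1.030 m²; emitting surface = 2A = 2.060 m² (ratio 2).
αS·A_cross = εσ·A_surf·T⁴  ⇒  T⁴ = αS/(ε·2σ).
T⁴ = 0.430·291/(0.26·2·5.67×10⁻⁸) = 4.244×10⁹ K⁴.
T = (4.244×10⁹)^(1/4).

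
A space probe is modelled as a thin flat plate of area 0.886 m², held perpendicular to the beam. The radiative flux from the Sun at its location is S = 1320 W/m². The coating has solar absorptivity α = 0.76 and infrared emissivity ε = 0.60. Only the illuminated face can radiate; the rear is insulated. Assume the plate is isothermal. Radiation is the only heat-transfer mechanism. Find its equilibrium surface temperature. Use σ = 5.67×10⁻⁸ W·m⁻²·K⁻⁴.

T ≈ 414 K

At equilibrium, absorbed power = emitted power.
Absorbing cross-section = A = 0.8860 m²; emitting surface = A = 0.8860 m² (ratio 1).
αS·A_cross = εσ·A_surf·T⁴  ⇒  T⁴ = αS/(ε·1σ).
T⁴ = 0.760·1320/(0.60·1·5.67×10⁻⁸) = 2.949×10¹⁰ K⁴.
T = (2.949×10¹⁰)^(1/4).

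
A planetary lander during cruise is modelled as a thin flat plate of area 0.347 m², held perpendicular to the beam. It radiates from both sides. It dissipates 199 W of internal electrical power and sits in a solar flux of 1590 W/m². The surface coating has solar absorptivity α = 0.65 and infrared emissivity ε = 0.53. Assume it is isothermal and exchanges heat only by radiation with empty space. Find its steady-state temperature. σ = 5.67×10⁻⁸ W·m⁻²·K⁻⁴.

At steady state, absorbed solar power + internal power = radiated power.
Absorbed: α·S·A_cross = 0.65·1590·0.3470 = 358.6 W (cross-section A).
Total input = 358.6 + 199 = 557.6 W.
Radiated: εσ·A_surf·T⁴ with A_surf = 2A = 0.6940 m².
T⁴ = 557.6/(0.53·5.67×10⁻⁸·0.6940) = 2.674×10¹⁰ K⁴.

T ≈ 404 K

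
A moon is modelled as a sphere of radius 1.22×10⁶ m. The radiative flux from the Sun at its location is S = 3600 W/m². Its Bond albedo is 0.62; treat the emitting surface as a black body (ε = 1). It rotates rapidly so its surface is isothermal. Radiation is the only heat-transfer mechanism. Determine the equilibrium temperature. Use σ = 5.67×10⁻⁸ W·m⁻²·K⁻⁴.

T ≈ 279 K

At equilibrium, absorbed power = emitted power.
Absorbing cross-section = πr² = 4.676×10¹² m²; emitting surface = 4πr² = 1.870×10¹³ m² (ratio 4).
(1−a)S·A_cross = εσ·A_surf·T⁴  ⇒  T⁴ = (1−a)S/(4σ).
T⁴ = 0.380·3600/(4·5.67×10⁻⁸) = 6.032×10⁹ K⁴.
T = (6.032×10⁹)^(1/4).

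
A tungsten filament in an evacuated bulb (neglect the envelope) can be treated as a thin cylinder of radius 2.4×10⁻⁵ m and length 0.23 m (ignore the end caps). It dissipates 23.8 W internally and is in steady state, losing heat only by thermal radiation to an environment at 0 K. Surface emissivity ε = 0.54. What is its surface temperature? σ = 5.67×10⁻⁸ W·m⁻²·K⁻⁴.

T ≈ 2180 K

Steady state: internal power = radiated power, P = εσA T⁴.
Radiating area A = 2πrL = 3.468×10⁻⁵ m².
T⁴ = P/(εσA) = 23.8/(0.54·5.67×10⁻⁸·3.468×10⁻⁵) = 2.241×10¹³ K⁴.
T = (2.241×10¹³)^(1/4).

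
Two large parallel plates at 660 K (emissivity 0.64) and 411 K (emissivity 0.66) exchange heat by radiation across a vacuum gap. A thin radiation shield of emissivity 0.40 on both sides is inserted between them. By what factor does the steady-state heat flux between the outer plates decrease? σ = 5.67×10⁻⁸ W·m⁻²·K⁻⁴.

Without shield: q₀ = σΔ(T⁴)/(1/ε₁+1/ε₂−1) with denominator 2.078.
With shield the two gaps are in series; the resistances add: (1/ε₁+1/ε_s−1)+(1/ε_s+1/ε₂−1) = 3.062+3.015 = 6.078.
Heat-flux ratio q₀/q = 6.078/2.078.

factor ≈ 2.93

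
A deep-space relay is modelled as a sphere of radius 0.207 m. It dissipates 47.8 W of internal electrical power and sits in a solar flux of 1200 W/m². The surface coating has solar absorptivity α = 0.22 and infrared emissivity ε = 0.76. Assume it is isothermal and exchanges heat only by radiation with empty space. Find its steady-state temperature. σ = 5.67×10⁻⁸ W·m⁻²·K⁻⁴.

T ≈ 245 K

At steady state, absorbed solar power + internal power = radiated power.
Absorbed: α·S·A_cross = 0.22·1200·0.1346 = 35.54 W (cross-section πr²).
Total input = 35.54 + 47.8 = 83.34 W.
Radiated: εσ·A_surf·T⁴ with A_surf = 4πr² = 0.5385 m².
T⁴ = 83.34/(0.76·5.67×10⁻⁸·0.5385) = 3.592×10⁹ K⁴.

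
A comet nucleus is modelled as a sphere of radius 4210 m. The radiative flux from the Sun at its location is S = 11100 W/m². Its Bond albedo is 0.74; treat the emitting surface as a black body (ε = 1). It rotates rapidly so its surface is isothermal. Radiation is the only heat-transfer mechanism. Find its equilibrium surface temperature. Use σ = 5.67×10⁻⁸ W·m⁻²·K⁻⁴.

T ≈ 336 K

At equilibrium, absorbed power = emitted power.
Absorbing cross-section = πr² = 5.568×10⁷ m²; emitting surface = 4πr² = 2.227×10⁸ m² (ratio 4).
(1−a)S·A_cross = εσ·A_surf·T⁴  ⇒  T⁴ = (1−a)S/(4σ).
T⁴ = 0.260·11100/(4·5.67×10⁻⁸) = 1.272×10¹⁰ K⁴.
T = (1.272×10¹⁰)^(1/4).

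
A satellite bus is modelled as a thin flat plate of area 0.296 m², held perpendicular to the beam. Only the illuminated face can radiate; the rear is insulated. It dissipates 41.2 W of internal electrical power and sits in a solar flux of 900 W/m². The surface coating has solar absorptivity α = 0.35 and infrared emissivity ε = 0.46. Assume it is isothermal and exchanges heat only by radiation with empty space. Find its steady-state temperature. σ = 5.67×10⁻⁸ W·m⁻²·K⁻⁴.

T ≈ 363 K

At steady state, absorbed solar power + internal power = radiated power.
Absorbed: α·S·A_cross = 0.35·900·0.2960 = 93.24 W (cross-section A).
Total input = 93.24 + 41.2 = 134.4 W.
Radiated: εσ·A_surf·T⁴ with A_surf = A = 0.2960 m².
T⁴ = 134.4/(0.46·5.67×10⁻⁸·0.2960) = 1.741×10¹⁰ K⁴.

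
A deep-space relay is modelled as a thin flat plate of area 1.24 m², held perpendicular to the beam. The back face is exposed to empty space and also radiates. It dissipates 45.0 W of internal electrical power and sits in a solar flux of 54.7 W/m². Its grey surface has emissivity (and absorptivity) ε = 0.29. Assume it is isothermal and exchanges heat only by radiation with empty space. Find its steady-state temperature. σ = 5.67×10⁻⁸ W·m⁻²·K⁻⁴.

At steady state, absorbed solar power + internal power = radiated power.
Absorbed: α·S·A_cross = 0.29·54.7·1.240 = 19.67 W (cross-section A).
Total input = 19.67 + 45.0 = 64.67 W.
Radiated: εσ·A_surf·T⁴ with A_surf = 2A = 2.480 m².
T⁴ = 64.67/(0.29·5.67×10⁻⁸·2.480) = 1.586×10⁹ K⁴.

T ≈ 200 K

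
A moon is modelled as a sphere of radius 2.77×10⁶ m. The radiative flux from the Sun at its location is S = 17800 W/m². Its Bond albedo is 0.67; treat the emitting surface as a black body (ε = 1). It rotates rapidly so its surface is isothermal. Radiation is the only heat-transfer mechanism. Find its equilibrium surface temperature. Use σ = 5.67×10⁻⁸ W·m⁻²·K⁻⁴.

T ≈ 401 K

At equilibrium, absorbed power = emitted power.
Absorbing cross-section = πr² = 2.411×10¹³ m²; emitting surface = 4πr² = 9.642×10¹³ m² (ratio 4).
(1−a)S·A_cross = εσ·A_surf·T⁴  ⇒  T⁴ = (1−a)S/(4σ).
T⁴ = 0.330·17800/(4·5.67×10⁻⁸) = 2.590×10¹⁰ K⁴.
T = (2.590×10¹⁰)^(1/4).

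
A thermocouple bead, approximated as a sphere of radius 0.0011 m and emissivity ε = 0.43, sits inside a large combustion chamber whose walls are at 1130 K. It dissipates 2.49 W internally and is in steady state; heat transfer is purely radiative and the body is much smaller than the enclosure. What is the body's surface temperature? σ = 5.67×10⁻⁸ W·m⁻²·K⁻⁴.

For a small grey body in a large enclosure, net radiated power = εσA(T⁴ − T_w⁴).
Steady state: P = εσA(T⁴ − T_w⁴) with A = 4πr² = 1.521×10⁻⁵ m².
T⁴ = P/(εσA) + T_w⁴ = 2.49/(0.43·5.67×10⁻⁸·1.521×10⁻⁵) + (1130)⁴
    = 6.717×10¹² + 1.630×10¹² = 8.347×10¹² K⁴.

T ≈ 1700 K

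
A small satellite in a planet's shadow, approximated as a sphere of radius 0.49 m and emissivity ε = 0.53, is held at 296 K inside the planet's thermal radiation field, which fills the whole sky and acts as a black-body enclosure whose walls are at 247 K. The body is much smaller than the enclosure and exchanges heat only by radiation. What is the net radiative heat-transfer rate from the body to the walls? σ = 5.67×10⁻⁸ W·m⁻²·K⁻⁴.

For a small grey body in a large enclosure: P_net = εσA(T_body⁴ − T_wall⁴).
A = 4πr² = 3.017 m²; T_body⁴ − T_wall⁴ = 7.677×10⁹ − 3.722×10⁹ = 3.954×10⁹ K⁴.
|P_net| = 0.53·5.67×10⁻⁸·3.017·3.954×10⁹.

P_net ≈ 359 W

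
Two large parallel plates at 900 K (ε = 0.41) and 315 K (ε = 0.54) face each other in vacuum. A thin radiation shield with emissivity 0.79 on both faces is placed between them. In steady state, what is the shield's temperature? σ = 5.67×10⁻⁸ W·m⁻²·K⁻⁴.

T_s ≈ 736 K

In steady state the net flux on the hot side equals that on the cold side.
σ(T₁⁴−T_s⁴)/D₁ = σ(T_s⁴−T₂⁴)/D₂, with D₁ = 1/ε₁+1/ε_s−1 = 2.705, D₂ = 1/ε_s+1/ε₂−1 = 2.118.
Solve for T_s⁴: T_s⁴ = (D₂·T₁⁴ + D₁·T₂⁴)/(D₁+D₂) = 2.936×10¹¹ K⁴.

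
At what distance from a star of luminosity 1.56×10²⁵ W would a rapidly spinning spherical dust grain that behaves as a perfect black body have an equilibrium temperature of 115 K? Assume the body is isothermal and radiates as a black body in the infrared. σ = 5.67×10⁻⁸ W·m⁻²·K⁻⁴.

For an isothermal black-emitting sphere, (1−a)S·πr² = σ·4πr²·T⁴ ⇒ S = 4σT⁴/(1−a).
S = 4·5.67×10⁻⁸·(115)⁴/1.00 = 39.67 W/m².
Flux falls as S = L/(4πd²), so d = √(L/(4πS)) = √(1.56×10²⁵/(4π·39.67)).

d ≈ 1.77×10¹¹ m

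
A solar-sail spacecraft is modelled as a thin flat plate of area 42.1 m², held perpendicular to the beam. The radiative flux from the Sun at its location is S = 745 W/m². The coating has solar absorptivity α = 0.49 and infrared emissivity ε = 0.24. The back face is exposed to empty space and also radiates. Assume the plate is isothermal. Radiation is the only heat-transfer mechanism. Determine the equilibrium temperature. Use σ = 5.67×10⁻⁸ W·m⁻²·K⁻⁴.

T ≈ 340 K

At equilibrium, absorbed power = emitted power.
Absorbing cross-section = A = 42.10 m²; emitting surface = 2A = 84.20 m² (ratio 2).
αS·A_cross = εσ·A_surf·T⁴  ⇒  T⁴ = αS/(ε·2σ).
T⁴ = 0.490·745/(0.24·2·5.67×10⁻⁸) = 1.341×10¹⁰ K⁴.
T = (1.341×10¹⁰)^(1/4).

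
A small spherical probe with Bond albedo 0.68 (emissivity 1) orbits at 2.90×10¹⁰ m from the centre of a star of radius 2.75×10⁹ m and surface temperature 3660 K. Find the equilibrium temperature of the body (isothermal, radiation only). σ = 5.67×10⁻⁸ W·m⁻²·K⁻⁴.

The star's surface emits σT_*⁴; at distance d the flux is S = σT_*⁴(R_*/d)².
S = 5.67×10⁻⁸·(3660)⁴·(2.75×10⁹/2.90×10¹⁰)² = 91490 W/m².
For an isothermal sphere T⁴ = (1−a)S/(4σ) = 1.291×10¹¹ K⁴.

T ≈ 599 K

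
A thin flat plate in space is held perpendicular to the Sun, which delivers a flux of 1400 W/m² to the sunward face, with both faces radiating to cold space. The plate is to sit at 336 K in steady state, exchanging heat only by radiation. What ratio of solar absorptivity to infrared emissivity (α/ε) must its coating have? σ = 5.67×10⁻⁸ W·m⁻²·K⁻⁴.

α/ε ≈ 1.03

Balance: αS·A = εσ·2A·T⁴ ⇒ α/ε = 2σT⁴/S.
α/ε = 2·5.67×10⁻⁸·(336)⁴/1400 = 2·5.67×10⁻⁸·1.275×10¹⁰/1400.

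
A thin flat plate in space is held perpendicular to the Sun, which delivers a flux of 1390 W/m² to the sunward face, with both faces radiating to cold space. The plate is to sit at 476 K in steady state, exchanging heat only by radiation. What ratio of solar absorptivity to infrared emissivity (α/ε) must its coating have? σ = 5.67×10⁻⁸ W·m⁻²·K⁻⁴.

α/ε ≈ 4.19

Balance: αS·A = εσ·2A·T⁴ ⇒ α/ε = 2σT⁴/S.
α/ε = 2·5.67×10⁻⁸·(476)⁴/1390 = 2·5.67×10⁻⁸·5.134×10¹⁰/1390.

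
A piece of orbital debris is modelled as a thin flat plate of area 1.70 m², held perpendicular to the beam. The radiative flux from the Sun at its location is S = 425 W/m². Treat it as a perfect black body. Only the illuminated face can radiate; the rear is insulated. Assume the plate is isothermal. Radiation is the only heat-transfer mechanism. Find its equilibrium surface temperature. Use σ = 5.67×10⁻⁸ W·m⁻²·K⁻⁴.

At equilibrium, absorbed power = emitted power.
Absorbing cross-section = A = 1.700 m²; emitting surface = A = 1.700 m² (ratio 1).
S·A_cross = εσ·A_surf·T⁴  ⇒  T⁴ = S/(1σ).
T⁴ = 1.00·425/(1·5.67×10⁻⁸) = 7.496×10⁹ K⁴.
T = (7.496×10⁹)^(1/4).

T ≈ 294 K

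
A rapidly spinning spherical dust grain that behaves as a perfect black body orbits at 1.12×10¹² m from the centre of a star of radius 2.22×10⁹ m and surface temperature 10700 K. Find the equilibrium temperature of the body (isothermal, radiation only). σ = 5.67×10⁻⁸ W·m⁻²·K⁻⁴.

T ≈ 337 K

The star's surface emits σT_*⁴; at distance d the flux is S = σT_*⁴(R_*/d)².
S = 5.67×10⁻⁸·(10700)⁴·(2.22×10⁹/1.12×10¹²)² = 2920 W/m².
For an isothermal sphere T⁴ = (1−a)S/(4σ) = 1.287×10¹⁰ K⁴.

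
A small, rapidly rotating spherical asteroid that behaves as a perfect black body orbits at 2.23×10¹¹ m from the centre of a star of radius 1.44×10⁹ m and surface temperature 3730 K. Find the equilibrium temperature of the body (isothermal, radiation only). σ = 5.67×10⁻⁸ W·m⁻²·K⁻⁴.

The star's surface emits σT_*⁴; at distance d the flux is S = σT_*⁴(R_*/d)².
S = 5.67×10⁻⁸·(3730)⁴·(1.44×10⁹/2.23×10¹¹)² = 457.7 W/m².
For an isothermal sphere T⁴ = (1−a)S/(4σ) = 2.018×10⁹ K⁴.

T ≈ 212 K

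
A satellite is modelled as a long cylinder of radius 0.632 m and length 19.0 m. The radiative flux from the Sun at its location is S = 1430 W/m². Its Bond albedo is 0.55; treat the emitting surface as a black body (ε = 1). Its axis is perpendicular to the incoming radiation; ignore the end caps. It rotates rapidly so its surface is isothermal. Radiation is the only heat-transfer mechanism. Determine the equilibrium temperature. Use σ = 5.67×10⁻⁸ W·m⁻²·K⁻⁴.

T ≈ 245 K

At equilibrium, absorbed power = emitted power.
Absorbing cross-section = 2rL = 24.02 m²; emitting surface = 2πrL = 75.45 m² (ratio π).
(1−a)S·A_cross = εσ·A_surf·T⁴  ⇒  T⁴ = (1−a)S/(πσ).
T⁴ = 0.450·1430/(π·5.67×10⁻⁸) = 3.613×10⁹ K⁴.
T = (3.613×10⁹)^(1/4).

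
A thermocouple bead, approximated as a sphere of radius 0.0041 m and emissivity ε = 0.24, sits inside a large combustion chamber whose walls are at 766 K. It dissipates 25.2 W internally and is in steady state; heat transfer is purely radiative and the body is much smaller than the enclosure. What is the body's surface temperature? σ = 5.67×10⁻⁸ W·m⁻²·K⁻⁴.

T ≈ 1740 K

For a small grey body in a large enclosure, net radiated power = εσA(T⁴ − T_w⁴).
Steady state: P = εσA(T⁴ − T_w⁴) with A = 4πr² = 2.112×10⁻⁴ m².
T⁴ = P/(εσA) + T_w⁴ = 25.2/(0.24·5.67×10⁻⁸·2.112×10⁻⁴) + (766)⁴
    = 8.767×10¹² + 3.443×10¹¹ = 9.111×10¹² K⁴.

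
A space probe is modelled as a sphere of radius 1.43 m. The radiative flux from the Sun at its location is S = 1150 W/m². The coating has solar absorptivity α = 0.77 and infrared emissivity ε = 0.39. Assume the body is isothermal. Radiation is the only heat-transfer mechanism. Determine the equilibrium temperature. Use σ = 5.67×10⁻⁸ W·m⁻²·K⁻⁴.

At equilibrium, absorbed power = emitted power.
Absorbing cross-section = πr² = 6.424 m²; emitting surface = 4πr² = 25.70 m² (ratio 4).
αS·A_cross = εσ·A_surf·T⁴  ⇒  T⁴ = αS/(ε·4σ).
T⁴ = 0.770·1150/(0.39·4·5.67×10⁻⁸) = 1.001×10¹⁰ K⁴.
T = (1.001×10¹⁰)^(1/4).

T ≈ 316 K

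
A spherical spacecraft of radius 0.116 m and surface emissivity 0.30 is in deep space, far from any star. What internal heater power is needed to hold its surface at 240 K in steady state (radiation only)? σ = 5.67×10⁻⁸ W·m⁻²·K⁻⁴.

P ≈ 9.54 W

P = εσ·4πr²·T⁴.
4πr² = 0.1691 m²; T⁴ = 3.318×10⁹ K⁴.
P = 0.30·5.67×10⁻⁸·0.1691·3.318×10⁹.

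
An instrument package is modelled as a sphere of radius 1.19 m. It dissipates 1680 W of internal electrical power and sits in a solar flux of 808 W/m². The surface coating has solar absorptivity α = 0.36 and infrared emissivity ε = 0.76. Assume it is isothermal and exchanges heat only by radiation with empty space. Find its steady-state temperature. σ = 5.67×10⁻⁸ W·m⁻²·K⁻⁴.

T ≈ 250 K

At steady state, absorbed solar power + internal power = radiated power.
Absorbed: α·S·A_cross = 0.36·808·4.449 = 1294 W (cross-section πr²).
Total input = 1294 + 1680 = 2974 W.
Radiated: εσ·A_surf·T⁴ with A_surf = 4πr² = 17.80 m².
T⁴ = 2974/(0.76·5.67×10⁻⁸·17.80) = 3.878×10⁹ K⁴.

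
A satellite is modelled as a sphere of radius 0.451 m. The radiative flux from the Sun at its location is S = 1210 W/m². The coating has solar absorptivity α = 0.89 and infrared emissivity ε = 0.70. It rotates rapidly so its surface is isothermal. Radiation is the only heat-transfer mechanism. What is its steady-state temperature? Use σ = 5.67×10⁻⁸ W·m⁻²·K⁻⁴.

T ≈ 287 K

At equilibrium, absorbed power = emitted power.
Absorbing cross-section = πr² = 0.6390 m²; emitting surface = 4πr² = 2.556 m² (ratio 4).
αS·A_cross = εσ·A_surf·T⁴  ⇒  T⁴ = αS/(ε·4σ).
T⁴ = 0.890·1210/(0.70·4·5.67×10⁻⁸) = 6.783×10⁹ K⁴.
T = (6.783×10⁹)^(1/4).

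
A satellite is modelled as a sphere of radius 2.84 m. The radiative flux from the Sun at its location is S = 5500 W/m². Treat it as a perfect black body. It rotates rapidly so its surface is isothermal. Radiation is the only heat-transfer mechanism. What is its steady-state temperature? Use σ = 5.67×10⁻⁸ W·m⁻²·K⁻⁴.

T ≈ 395 K

At equilibrium, absorbed power = emitted power.
Absorbing cross-section = πr² = 25.34 m²; emitting surface = 4πr² = 101.4 m² (ratio 4).
S·A_cross = εσ·A_surf·T⁴  ⇒  T⁴ = S/(4σ).
T⁴ = 1.00·5500/(4·5.67×10⁻⁸) = 2.425×10¹⁰ K⁴.
T = (2.425×10¹⁰)^(1/4).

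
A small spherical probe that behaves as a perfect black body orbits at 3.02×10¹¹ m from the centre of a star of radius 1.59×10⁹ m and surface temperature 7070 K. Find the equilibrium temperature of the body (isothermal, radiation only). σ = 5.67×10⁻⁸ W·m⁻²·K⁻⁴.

The star's surface emits σT_*⁴; at distance d the flux is S = σT_*⁴(R_*/d)².
S = 5.67×10⁻⁸·(7070)⁴·(1.59×10⁹/3.02×10¹¹)² = 3927 W/m².
For an isothermal sphere T⁴ = (1−a)S/(4σ) = 1.731×10¹⁰ K⁴.

T ≈ 363 K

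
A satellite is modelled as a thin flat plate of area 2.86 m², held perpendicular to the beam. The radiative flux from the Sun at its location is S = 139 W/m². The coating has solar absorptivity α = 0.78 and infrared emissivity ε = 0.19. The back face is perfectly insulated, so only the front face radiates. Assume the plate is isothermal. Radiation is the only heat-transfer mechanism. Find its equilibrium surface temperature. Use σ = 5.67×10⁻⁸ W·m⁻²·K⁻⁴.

At equilibrium, absorbed power = emitted power.
Absorbing cross-section = A = 2.860 m²; emitting surface = A = 2.860 m² (ratio 1).
αS·A_cross = εσ·A_surf·T⁴  ⇒  T⁴ = αS/(ε·1σ).
T⁴ = 0.780·139/(0.19·1·5.67×10⁻⁸) = 1.006×10¹⁰ K⁴.
T = (1.006×10¹⁰)^(1/4).

T ≈ 317 K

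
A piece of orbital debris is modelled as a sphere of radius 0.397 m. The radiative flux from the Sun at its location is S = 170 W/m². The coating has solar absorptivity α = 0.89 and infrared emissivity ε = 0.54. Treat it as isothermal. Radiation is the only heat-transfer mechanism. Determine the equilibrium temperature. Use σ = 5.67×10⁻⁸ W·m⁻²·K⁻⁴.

T ≈ 187 K

At equilibrium, absorbed power = emitted power.
Absorbing cross-section = πr² = 0.4951 m²; emitting surface = 4πr² = 1.981 m² (ratio 4).
αS·A_cross = εσ·A_surf·T⁴  ⇒  T⁴ = αS/(ε·4σ).
T⁴ = 0.890·170/(0.54·4·5.67×10⁻⁸) = 1.235×10⁹ K⁴.
T = (1.235×10⁹)^(1/4).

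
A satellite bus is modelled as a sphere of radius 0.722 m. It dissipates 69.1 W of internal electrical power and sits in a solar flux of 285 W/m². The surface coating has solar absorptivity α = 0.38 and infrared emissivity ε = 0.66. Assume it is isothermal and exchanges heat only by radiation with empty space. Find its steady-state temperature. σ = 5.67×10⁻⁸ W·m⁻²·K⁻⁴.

T ≈ 178 K

At steady state, absorbed solar power + internal power = radiated power.
Absorbed: α·S·A_cross = 0.38·285·1.638 = 177.4 W (cross-section πr²).
Total input = 177.4 + 69.1 = 246.5 W.
Radiated: εσ·A_surf·T⁴ with A_surf = 4πr² = 6.551 m².
T⁴ = 246.5/(0.66·5.67×10⁻⁸·6.551) = 1.005×10⁹ K⁴.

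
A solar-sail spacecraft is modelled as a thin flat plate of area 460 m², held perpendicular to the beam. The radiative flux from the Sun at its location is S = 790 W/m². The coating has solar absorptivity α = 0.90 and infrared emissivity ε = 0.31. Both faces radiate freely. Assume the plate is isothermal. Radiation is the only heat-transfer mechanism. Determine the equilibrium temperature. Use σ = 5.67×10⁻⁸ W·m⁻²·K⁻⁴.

T ≈ 377 K

At equilibrium, absorbed power = emitted power.
Absorbing cross-section = A = 460.0 m²; emitting surface = 2A = 920.0 m² (ratio 2).
αS·A_cross = εσ·A_surf·T⁴  ⇒  T⁴ = αS/(ε·2σ).
T⁴ = 0.900·790/(0.31·2·5.67×10⁻⁸) = 2.023×10¹⁰ K⁴.
T = (2.023×10¹⁰)^(1/4).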